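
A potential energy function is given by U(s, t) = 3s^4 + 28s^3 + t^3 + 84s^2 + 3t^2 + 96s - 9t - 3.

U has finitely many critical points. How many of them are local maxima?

1

U separates as a function of s plus a function of t, so ∇U=0 decouples.
∂U/∂s = 12(s + 1)(s + 2)(s + 4) = 0 at s ∈ {-4, -2, -1}; ∂U/∂t = 3(t - 1)(t + 3) = 0 at t ∈ {-3, 1}.
The Hessian is diagonal: diag(U_ss, U_tt). Second derivatives: U_ss(-4)=72, U_ss(-2)=-24, U_ss(-1)=36; U_tt(-3)=-12, U_tt(1)=12.
Local maxima occur where both diagonal entries negative: (-2, -3). Count: 1.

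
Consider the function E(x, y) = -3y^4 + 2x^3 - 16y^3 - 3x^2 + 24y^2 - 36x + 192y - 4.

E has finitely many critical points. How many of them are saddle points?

E separates as a function of x plus a function of y, so ∇E=0 decouples.
∂E/∂x = 6(x - 3)(x + 2) = 0 at x ∈ {-2, 3}; ∂E/∂y = -12(y - 2)(y + 2)(y + 4) = 0 at y ∈ {-4, -2, 2}.
The Hessian is diagonal: diag(E_xx, E_yy). Second derivatives: E_xx(-2)=-30, E_xx(3)=30; E_yy(-4)=-144, E_yy(-2)=96, E_yy(2)=-288.
Saddle points occur where the two diagonal entries have opposite signs: (-2, -2), (3, -4), (3, 2). Count: 3.

3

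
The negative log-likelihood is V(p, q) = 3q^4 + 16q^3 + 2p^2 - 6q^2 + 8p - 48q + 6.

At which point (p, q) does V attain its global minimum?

V(p,q) separates as A(p) + B(q) + 6, so its minimum is min A + min B + 6.
A'(p) = 4p + 8 vanishes at p ∈ {-2}; B'(q) = 12(q - 1)(q + 1)(q + 4) vanishes at q ∈ {-4, -1, 1}.
Local minima of A (where A''>0): A(-2)=-8. Local minima of B: B(-4)=-160, B(1)=-35.
So the global minimum of V is A(-2) + B(-4) + 6 = -8 − 160 + 6 = -162, attained at (-2, -4).

(-2, -4)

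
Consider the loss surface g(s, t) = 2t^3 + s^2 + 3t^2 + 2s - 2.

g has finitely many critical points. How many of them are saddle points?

1

g separates as a function of s plus a function of t, so ∇g=0 decouples.
∂g/∂s = 2(s + 1) = 0 at s ∈ {-1}; ∂g/∂t = 6t(t + 1) = 0 at t ∈ {-1, 0}.
The Hessian is diagonal: diag(g_ss, g_tt). Second derivatives: g_ss(-1)=2; g_tt(-1)=-6, g_tt(0)=6.
Saddle points occur where the two diagonal entries have opposite signs: (-1, -1). Count: 1.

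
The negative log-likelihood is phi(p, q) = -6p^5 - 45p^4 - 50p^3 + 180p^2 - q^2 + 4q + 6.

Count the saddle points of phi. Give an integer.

phi separates as a function of p plus a function of q, so ∇phi=0 decouples.
∂phi/∂p = -30p(p - 1)(p + 3)(p + 4) = 0 at p ∈ {-4, -3, 0, 1}; ∂phi/∂q = -2(q - 2) = 0 at q ∈ {2}.
The Hessian is diagonal: diag(phi_pp, phi_qq). Second derivatives: phi_pp(-4)=600, phi_pp(-3)=-360, phi_pp(0)=360, phi_pp(1)=-600; phi_qq(2)=-2.
Saddle points occur where the two diagonal entries have opposite signs: (-4, 2), (0, 2). Count: 2.

2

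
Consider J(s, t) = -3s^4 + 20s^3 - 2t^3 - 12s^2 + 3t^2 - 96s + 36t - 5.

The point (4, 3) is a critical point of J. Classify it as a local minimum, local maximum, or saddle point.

local maximum

The mixed partial ∂²J/∂s∂t is 0, so the Hessian at any point is diag(J_ss, J_tt) = diag(12(-3s^2 + 10s - 2), 6(-2t + 1)).
At (4, 3): H = diag(-120, -30).
Both eigenvalues are negative, so H is negative definite: a local maximum.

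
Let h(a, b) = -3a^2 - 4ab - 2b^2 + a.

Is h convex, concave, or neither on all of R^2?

concave

h is quadratic, so its Hessian is the constant matrix H = [[-6, -4], [-4, -4]].
det(H) = 8, tr(H) = -10.
det(H) > 0 and tr(H) < 0, so H is negative definite everywhere: concave.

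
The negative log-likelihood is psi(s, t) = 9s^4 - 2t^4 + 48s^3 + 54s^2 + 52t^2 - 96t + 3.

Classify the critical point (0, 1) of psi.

The mixed partial ∂²psi/∂s∂t is 0, so the Hessian at any point is diag(psi_ss, psi_tt) = diag(36(3s^2 + 8s + 3), 8(-3t^2 + 13)).
At (0, 1): H = diag(108, 80).
Both eigenvalues are positive, so H is positive definite: a local minimum.

local minimum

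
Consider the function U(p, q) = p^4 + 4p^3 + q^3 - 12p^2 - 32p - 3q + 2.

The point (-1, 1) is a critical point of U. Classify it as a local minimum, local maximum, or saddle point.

saddle point

The mixed partial ∂²U/∂p∂q is 0, so the Hessian at any point is diag(U_pp, U_qq) = diag(12(p^2 + 2p - 2), 6q).
At (-1, 1): H = diag(-36, 6).
The eigenvalues have opposite signs, so H is indefinite: a saddle point.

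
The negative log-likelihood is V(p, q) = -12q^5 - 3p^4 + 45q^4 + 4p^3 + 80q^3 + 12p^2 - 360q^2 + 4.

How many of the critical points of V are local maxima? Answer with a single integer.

V separates as a function of p plus a function of q, so ∇V=0 decouples.
∂V/∂p = -12p(p - 2)(p + 1) = 0 at p ∈ {-1, 0, 2}; ∂V/∂q = -60q(q - 3)(q - 2)(q + 2) = 0 at q ∈ {-2, 0, 2, 3}.
The Hessian is diagonal: diag(V_pp, V_qq). Second derivatives: V_pp(-1)=-36, V_pp(0)=24, V_pp(2)=-72; V_qq(-2)=2400, V_qq(0)=-720, V_qq(2)=480, V_qq(3)=-900.
Local maxima occur where both diagonal entries negative: (-1, 0), (-1, 3), (2, 0), (2, 3). Count: 4.

4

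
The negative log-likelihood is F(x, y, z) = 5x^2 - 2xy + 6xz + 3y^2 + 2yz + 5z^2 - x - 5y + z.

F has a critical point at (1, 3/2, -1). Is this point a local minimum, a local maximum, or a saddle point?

local minimum

The Hessian is constant: H = [[10, -2, 6], [-2, 6, 2], [6, 2, 10]].
Leading principal minors: Δ₁ = 10, Δ₂ = 56, Δ₃ = 256.
All leading minors are positive, so H is positive definite: a local minimum.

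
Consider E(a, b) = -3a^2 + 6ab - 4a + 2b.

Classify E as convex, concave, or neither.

neither

E is quadratic, so its Hessian is the constant matrix H = [[-6, 6], [6, 0]].
det(H) = -36, tr(H) = -6.
det(H) < 0, so H is indefinite: neither convex nor concave.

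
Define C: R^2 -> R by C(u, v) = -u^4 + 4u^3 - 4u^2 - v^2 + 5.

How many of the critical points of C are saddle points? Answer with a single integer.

1

C separates as a function of u plus a function of v, so ∇C=0 decouples.
∂C/∂u = -4u(u - 2)(u - 1) = 0 at u ∈ {0, 1, 2}; ∂C/∂v = -2v = 0 at v ∈ {0}.
The Hessian is diagonal: diag(C_uu, C_vv). Second derivatives: C_uu(0)=-8, C_uu(1)=4, C_uu(2)=-8; C_vv(0)=-2.
Saddle points occur where the two diagonal entries have opposite signs: (1, 0). Count: 1.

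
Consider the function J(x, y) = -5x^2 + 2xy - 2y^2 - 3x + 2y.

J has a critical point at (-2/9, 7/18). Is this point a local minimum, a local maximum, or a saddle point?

The Hessian of J is constant: H = [[-10, 2], [2, -4]].
det(H) = (-10)·(-4) − 2² = 36.
det(H) > 0 and tr(H) = -14 < 0, so H is negative definite and the point is a local maximum.

local maximum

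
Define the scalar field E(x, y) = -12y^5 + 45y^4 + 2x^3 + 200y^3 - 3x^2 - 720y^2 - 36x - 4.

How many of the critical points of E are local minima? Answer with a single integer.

2

E separates as a function of x plus a function of y, so ∇E=0 decouples.
∂E/∂x = 6(x - 3)(x + 2) = 0 at x ∈ {-2, 3}; ∂E/∂y = -60y(y - 4)(y - 2)(y + 3) = 0 at y ∈ {-3, 0, 2, 4}.
The Hessian is diagonal: diag(E_xx, E_yy). Second derivatives: E_xx(-2)=-30, E_xx(3)=30; E_yy(-3)=6300, E_yy(0)=-1440, E_yy(2)=1200, E_yy(4)=-3360.
Local minima occur where both diagonal entries positive: (3, -3), (3, 2). Count: 2.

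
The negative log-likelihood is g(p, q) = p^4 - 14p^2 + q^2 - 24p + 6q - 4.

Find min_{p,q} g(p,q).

-130

g(p,q) separates as A(p) + B(q) − 4, so its minimum is min A + min B − 4.
A'(p) = 4(p - 3)(p + 1)(p + 2) vanishes at p ∈ {-2, -1, 3}; B'(q) = 2q + 6 vanishes at q ∈ {-3}.
Local minima of A (where A''>0): A(-2)=8, A(3)=-117. Local minima of B: B(-3)=-9.
So the global minimum of g is A(3) + B(-3) − 4 = -117 − 9 − 4 = -130, attained at (3, -3).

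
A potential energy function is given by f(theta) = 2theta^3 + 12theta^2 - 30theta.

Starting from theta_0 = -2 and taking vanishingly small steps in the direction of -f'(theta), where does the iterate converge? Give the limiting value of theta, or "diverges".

f'(theta) = 6(theta - 1)(theta + 5), so f'(-2) = -54.
Gradient descent moves in the -f' direction, i.e. theta is increasing.
The nearest critical point in that direction is theta = 1, where f'' = 36 > 0 (a local minimum). The iterate converges there.

1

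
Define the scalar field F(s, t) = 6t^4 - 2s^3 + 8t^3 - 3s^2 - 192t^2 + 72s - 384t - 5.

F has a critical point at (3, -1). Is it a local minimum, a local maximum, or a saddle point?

local maximum

The mixed partial ∂²F/∂s∂t is 0, so the Hessian at any point is diag(F_ss, F_tt) = diag(-6(2s + 1), 24(3t^2 + 2t - 16)).
At (3, -1): H = diag(-42, -360).
Both eigenvalues are negative, so H is negative definite: a local maximum.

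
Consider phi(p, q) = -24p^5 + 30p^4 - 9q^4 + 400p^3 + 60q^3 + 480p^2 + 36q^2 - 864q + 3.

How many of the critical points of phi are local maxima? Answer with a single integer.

4

phi separates as a function of p plus a function of q, so ∇phi=0 decouples.
∂phi/∂p = -120p(p - 4)(p + 1)(p + 2) = 0 at p ∈ {-2, -1, 0, 4}; ∂phi/∂q = -36(q - 4)(q - 3)(q + 2) = 0 at q ∈ {-2, 3, 4}.
The Hessian is diagonal: diag(phi_pp, phi_qq). Second derivatives: phi_pp(-2)=1440, phi_pp(-1)=-600, phi_pp(0)=960, phi_pp(4)=-14400; phi_qq(-2)=-1080, phi_qq(3)=180, phi_qq(4)=-216.
Local maxima occur where both diagonal entries negative: (-1, -2), (-1, 4), (4, -2), (4, 4). Count: 4.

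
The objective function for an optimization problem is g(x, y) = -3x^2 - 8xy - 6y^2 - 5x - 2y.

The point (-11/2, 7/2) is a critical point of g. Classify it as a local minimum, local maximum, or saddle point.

The Hessian of g is constant: H = [[-6, -8], [-8, -12]].
det(H) = (-6)·(-12) − (-8)² = 8.
det(H) > 0 and tr(H) = -18 < 0, so H is negative definite and the point is a local maximum.

local maximum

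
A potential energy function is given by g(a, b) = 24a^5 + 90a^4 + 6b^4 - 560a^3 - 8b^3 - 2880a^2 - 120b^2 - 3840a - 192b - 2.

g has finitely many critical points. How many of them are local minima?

4

g separates as a function of a plus a function of b, so ∇g=0 decouples.
∂g/∂a = 120(a - 4)(a + 1)(a + 2)(a + 4) = 0 at a ∈ {-4, -2, -1, 4}; ∂g/∂b = 24(b - 4)(b + 1)(b + 2) = 0 at b ∈ {-2, -1, 4}.
The Hessian is diagonal: diag(g_aa, g_bb). Second derivatives: g_aa(-4)=-5760, g_aa(-2)=1440, g_aa(-1)=-1800, g_aa(4)=28800; g_bb(-2)=144, g_bb(-1)=-120, g_bb(4)=720.
Local minima occur where both diagonal entries positive: (-2, -2), (-2, 4), (4, -2), (4, 4). Count: 4.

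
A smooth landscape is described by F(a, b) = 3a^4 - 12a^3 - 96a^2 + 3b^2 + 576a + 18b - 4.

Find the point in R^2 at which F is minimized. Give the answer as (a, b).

F(a,b) separates as P(a) + Q(b) − 4, so its minimum is min P + min Q − 4.
P'(a) = 12(a - 4)(a - 3)(a + 4) vanishes at a ∈ {-4, 3, 4}; Q'(b) = 6b + 18 vanishes at b ∈ {-3}.
Local minima of P (where P''>0): P(-4)=-2304, P(4)=768. Local minima of Q: Q(-3)=-27.
So the global minimum of F is P(-4) + Q(-3) − 4 = -2304 − 27 − 4 = -2335, attained at (-4, -3).

(-4, -3)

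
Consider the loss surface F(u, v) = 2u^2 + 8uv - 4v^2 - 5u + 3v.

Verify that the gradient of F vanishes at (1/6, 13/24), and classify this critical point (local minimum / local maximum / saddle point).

saddle point

∇F = (4u + 8v - 5, 8u - 8v + 3); substituting (1/6, 13/24) gives ∇F = (0, 0), so (1/6, 13/24) is indeed a critical point.
The Hessian of F is constant: H = [[4, 8], [8, -8]].
det(H) = 4·(-8) − 8² = -96.
Since det(H) < 0, H is indefinite and the critical point is a saddle point.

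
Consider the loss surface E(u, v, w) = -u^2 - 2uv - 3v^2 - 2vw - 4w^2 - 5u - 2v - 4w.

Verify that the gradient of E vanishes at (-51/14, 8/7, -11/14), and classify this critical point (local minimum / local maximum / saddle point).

local maximum

∇E = (-2u - 2v - 5, -2u - 6v - 2w - 2, -2v - 8w - 4); substituting (-51/14, 8/7, -11/14) gives ∇E = (0, 0, 0), so (-51/14, 8/7, -11/14) is indeed a critical point.
The Hessian is constant: H = [[-2, -2, 0], [-2, -6, -2], [0, -2, -8]].
Leading principal minors: Δ₁ = -2, Δ₂ = 8, Δ₃ = -56.
The minors alternate sign starting negative (−, +, −), so H is negative definite: a local maximum.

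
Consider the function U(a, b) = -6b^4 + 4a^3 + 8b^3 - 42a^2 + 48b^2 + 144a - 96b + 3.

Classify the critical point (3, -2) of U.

The mixed partial ∂²U/∂a∂b is 0, so the Hessian at any point is diag(U_aa, U_bb) = diag(12(2a - 7), 24(-3b^2 + 2b + 4)).
At (3, -2): H = diag(-12, -288).
Both eigenvalues are negative, so H is negative definite: a local maximum.

local maximum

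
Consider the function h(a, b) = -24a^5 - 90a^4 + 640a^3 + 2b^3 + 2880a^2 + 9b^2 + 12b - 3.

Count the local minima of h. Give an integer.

2

h separates as a function of a plus a function of b, so ∇h=0 decouples.
∂h/∂a = -120a(a - 4)(a + 3)(a + 4) = 0 at a ∈ {-4, -3, 0, 4}; ∂h/∂b = 6(b + 1)(b + 2) = 0 at b ∈ {-2, -1}.
The Hessian is diagonal: diag(h_aa, h_bb). Second derivatives: h_aa(-4)=3840, h_aa(-3)=-2520, h_aa(0)=5760, h_aa(4)=-26880; h_bb(-2)=-6, h_bb(-1)=6.
Local minima occur where both diagonal entries positive: (-4, -1), (0, -1). Count: 2.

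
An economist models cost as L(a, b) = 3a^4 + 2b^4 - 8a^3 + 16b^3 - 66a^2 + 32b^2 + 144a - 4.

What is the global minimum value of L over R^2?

-571

L(a,b) separates as P(a) + Q(b) − 4, so its minimum is min P + min Q − 4.
P'(a) = 12(a - 4)(a - 1)(a + 3) vanishes at a ∈ {-3, 1, 4}; Q'(b) = 8b(b + 2)(b + 4) vanishes at b ∈ {-4, -2, 0}.
Local minima of P (where P''>0): P(-3)=-567, P(4)=-224. Local minima of Q: Q(-4)=0, Q(0)=0.
So the global minimum of L is P(-3) + Q(-4) − 4 = -567 + 0 − 4 = -571, attained at (-3, -4).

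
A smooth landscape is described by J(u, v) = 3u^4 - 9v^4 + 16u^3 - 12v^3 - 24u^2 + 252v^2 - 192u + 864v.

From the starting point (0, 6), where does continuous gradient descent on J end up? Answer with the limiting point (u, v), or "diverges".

J is separable, so gradient descent decouples: u follows -∂J/∂u, v follows -∂J/∂v.
∂J/∂u = 12(u - 2)(u + 2)(u + 4); at u=0 this is -192, so u increases.
∂J/∂v = -36(v - 4)(v + 2)(v + 3); at v=6 this is -5184, so v increases.
The v-coordinate has no critical point in that direction and runs off to infinity.

diverges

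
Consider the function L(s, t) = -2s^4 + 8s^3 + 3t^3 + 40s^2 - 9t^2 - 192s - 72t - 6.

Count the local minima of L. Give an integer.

1

L separates as a function of s plus a function of t, so ∇L=0 decouples.
∂L/∂s = -8(s - 4)(s - 2)(s + 3) = 0 at s ∈ {-3, 2, 4}; ∂L/∂t = 9(t - 4)(t + 2) = 0 at t ∈ {-2, 4}.
The Hessian is diagonal: diag(L_ss, L_tt). Second derivatives: L_ss(-3)=-280, L_ss(2)=80, L_ss(4)=-112; L_tt(-2)=-54, L_tt(4)=54.
Local minima occur where both diagonal entries positive: (2, 4). Count: 1.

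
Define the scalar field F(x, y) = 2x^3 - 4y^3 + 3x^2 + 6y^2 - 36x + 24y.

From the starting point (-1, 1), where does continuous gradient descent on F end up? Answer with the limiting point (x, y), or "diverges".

(2, -1)

F is separable, so gradient descent decouples: x follows -∂F/∂x, y follows -∂F/∂y.
∂F/∂x = 6(x - 2)(x + 3); at x=-1 this is -36, so x increases.
∂F/∂y = -12(y - 2)(y + 1); at y=1 this is 24, so y decreases.
x converges to its nearest critical value 2 (a local min of the x-part); y converges to -1. The iterate converges to (2, -1).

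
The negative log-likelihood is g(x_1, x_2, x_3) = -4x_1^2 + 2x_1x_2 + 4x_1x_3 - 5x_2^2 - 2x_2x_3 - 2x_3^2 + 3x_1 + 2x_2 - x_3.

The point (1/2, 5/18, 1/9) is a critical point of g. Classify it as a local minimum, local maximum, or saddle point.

The Hessian is constant: H = [[-8, 2, 4], [2, -10, -2], [4, -2, -4]].
Leading principal minors: Δ₁ = -8, Δ₂ = 76, Δ₃ = -144.
The minors alternate sign starting negative (−, +, −), so H is negative definite: a local maximum.

local maximum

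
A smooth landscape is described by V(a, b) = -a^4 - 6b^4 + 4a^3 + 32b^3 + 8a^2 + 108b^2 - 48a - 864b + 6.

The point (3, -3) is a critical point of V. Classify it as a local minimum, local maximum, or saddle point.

The mixed partial ∂²V/∂a∂b is 0, so the Hessian at any point is diag(V_aa, V_bb) = diag(4(-3a^2 + 6a + 4), 24(-3b^2 + 8b + 9)).
At (3, -3): H = diag(-20, -1008).
Both eigenvalues are negative, so H is negative definite: a local maximum.

local maximum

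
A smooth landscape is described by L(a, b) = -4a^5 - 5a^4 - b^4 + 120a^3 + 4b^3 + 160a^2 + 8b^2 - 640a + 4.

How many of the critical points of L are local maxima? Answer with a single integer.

4

L separates as a function of a plus a function of b, so ∇L=0 decouples.
∂L/∂a = -20(a - 4)(a - 1)(a + 2)(a + 4) = 0 at a ∈ {-4, -2, 1, 4}; ∂L/∂b = -4b(b - 4)(b + 1) = 0 at b ∈ {-1, 0, 4}.
The Hessian is diagonal: diag(L_aa, L_bb). Second derivatives: L_aa(-4)=1600, L_aa(-2)=-720, L_aa(1)=900, L_aa(4)=-2880; L_bb(-1)=-20, L_bb(0)=16, L_bb(4)=-80.
Local maxima occur where both diagonal entries negative: (-2, -1), (-2, 4), (4, -1), (4, 4). Count: 4.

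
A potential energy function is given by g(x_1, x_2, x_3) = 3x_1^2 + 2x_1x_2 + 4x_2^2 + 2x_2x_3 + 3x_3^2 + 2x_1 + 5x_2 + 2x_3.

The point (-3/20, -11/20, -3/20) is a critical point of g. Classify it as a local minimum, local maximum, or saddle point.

local minimum

The Hessian is constant: H = [[6, 2, 0], [2, 8, 2], [0, 2, 6]].
Leading principal minors: Δ₁ = 6, Δ₂ = 44, Δ₃ = 240.
All leading minors are positive, so H is positive definite: a local minimum.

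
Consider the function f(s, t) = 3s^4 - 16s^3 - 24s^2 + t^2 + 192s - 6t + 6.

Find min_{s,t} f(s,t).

f(s,t) separates as P(s) + Q(t) + 6, so its minimum is min P + min Q + 6.
P'(s) = 12(s - 4)(s - 2)(s + 2) vanishes at s ∈ {-2, 2, 4}; Q'(t) = 2(t - 3) vanishes at t ∈ {3}.
Local minima of P (where P''>0): P(-2)=-304, P(4)=128. Local minima of Q: Q(3)=-9.
So the global minimum of f is P(-2) + Q(3) + 6 = -304 − 9 + 6 = -307, attained at (-2, 3).

-307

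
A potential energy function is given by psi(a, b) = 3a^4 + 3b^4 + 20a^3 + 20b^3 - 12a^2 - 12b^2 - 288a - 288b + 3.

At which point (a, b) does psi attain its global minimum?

psi(a,b) separates as P(a) + Q(b) + 3, so its minimum is min P + min Q + 3.
P'(a) = 12(a - 2)(a + 3)(a + 4) vanishes at a ∈ {-4, -3, 2}; Q'(b) = 12(b - 2)(b + 3)(b + 4) vanishes at b ∈ {-4, -3, 2}.
Local minima of P (where P''>0): P(-4)=448, P(2)=-416. Local minima of Q: Q(-4)=448, Q(2)=-416.
So the global minimum of psi is P(2) + Q(2) + 3 = -416 − 416 + 3 = -829, attained at (2, 2).

(2, 2)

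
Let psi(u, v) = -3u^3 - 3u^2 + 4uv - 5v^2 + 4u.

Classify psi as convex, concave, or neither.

neither

The term -3u^3 is cubic, so the Hessian is not constant.
∂²psi/∂u² = -18u - 6, which takes both signs as u varies (negative for sufficiently large u). A diagonal entry of the Hessian changing sign means the Hessian is neither positive- nor negative-semidefinite on all of R^2.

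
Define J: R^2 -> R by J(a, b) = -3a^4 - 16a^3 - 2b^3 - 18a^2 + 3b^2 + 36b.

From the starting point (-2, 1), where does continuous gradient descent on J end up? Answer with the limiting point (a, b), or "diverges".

(-1, -2)

J is separable, so gradient descent decouples: a follows -∂J/∂a, b follows -∂J/∂b.
∂J/∂a = -12a(a + 1)(a + 3); at a=-2 this is -24, so a increases.
∂J/∂b = -6(b - 3)(b + 2); at b=1 this is 36, so b decreases.
a converges to its nearest critical value -1 (a local min of the a-part); b converges to -2. The iterate converges to (-1, -2).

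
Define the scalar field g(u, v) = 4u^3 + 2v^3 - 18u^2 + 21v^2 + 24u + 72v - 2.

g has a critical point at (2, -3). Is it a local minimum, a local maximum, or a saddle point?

local minimum

The mixed partial ∂²g/∂u∂v is 0, so the Hessian at any point is diag(g_uu, g_vv) = diag(12(2u - 3), 6(2v + 7)).
At (2, -3): H = diag(12, 6).
Both eigenvalues are positive, so H is positive definite: a local minimum.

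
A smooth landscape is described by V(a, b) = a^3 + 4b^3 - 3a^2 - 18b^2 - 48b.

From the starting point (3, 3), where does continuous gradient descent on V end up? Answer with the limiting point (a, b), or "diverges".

V is separable, so gradient descent decouples: a follows -∂V/∂a, b follows -∂V/∂b.
∂V/∂a = 3a(a - 2); at a=3 this is 9, so a decreases.
∂V/∂b = 12(b - 4)(b + 1); at b=3 this is -48, so b increases.
a converges to its nearest critical value 2 (a local min of the a-part); b converges to 4. The iterate converges to (2, 4).

(2, 4)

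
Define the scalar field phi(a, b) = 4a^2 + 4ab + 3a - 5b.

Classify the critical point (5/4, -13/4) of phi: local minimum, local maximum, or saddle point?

The Hessian of phi is constant: H = [[8, 4], [4, 0]].
det(H) = 8·0 − 4² = -16.
Since det(H) < 0, H is indefinite and the critical point is a saddle point.

saddle point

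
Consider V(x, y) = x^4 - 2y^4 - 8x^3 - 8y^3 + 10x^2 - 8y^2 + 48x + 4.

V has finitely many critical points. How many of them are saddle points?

V separates as a function of x plus a function of y, so ∇V=0 decouples.
∂V/∂x = 4(x - 4)(x - 3)(x + 1) = 0 at x ∈ {-1, 3, 4}; ∂V/∂y = -8y(y + 1)(y + 2) = 0 at y ∈ {-2, -1, 0}.
The Hessian is diagonal: diag(V_xx, V_yy). Second derivatives: V_xx(-1)=80, V_xx(3)=-16, V_xx(4)=20; V_yy(-2)=-16, V_yy(-1)=8, V_yy(0)=-16.
Saddle points occur where the two diagonal entries have opposite signs: (-1, -2), (-1, 0), (3, -1), (4, -2), (4, 0). Count: 5.

5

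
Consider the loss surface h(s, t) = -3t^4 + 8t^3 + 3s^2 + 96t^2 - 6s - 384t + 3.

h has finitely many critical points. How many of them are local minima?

h separates as a function of s plus a function of t, so ∇h=0 decouples.
∂h/∂s = 6(s - 1) = 0 at s ∈ {1}; ∂h/∂t = -12(t - 4)(t - 2)(t + 4) = 0 at t ∈ {-4, 2, 4}.
The Hessian is diagonal: diag(h_ss, h_tt). Second derivatives: h_ss(1)=6; h_tt(-4)=-576, h_tt(2)=144, h_tt(4)=-192.
Local minima occur where both diagonal entries positive: (1, 2). Count: 1.

1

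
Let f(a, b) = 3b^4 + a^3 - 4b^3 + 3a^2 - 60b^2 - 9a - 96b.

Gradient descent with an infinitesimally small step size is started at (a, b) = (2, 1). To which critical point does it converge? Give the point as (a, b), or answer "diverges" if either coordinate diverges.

f is separable, so gradient descent decouples: a follows -∂f/∂a, b follows -∂f/∂b.
∂f/∂a = 3(a - 1)(a + 3); at a=2 this is 15, so a decreases.
∂f/∂b = 12(b - 4)(b + 1)(b + 2); at b=1 this is -216, so b increases.
a converges to its nearest critical value 1 (a local min of the a-part); b converges to 4. The iterate converges to (1, 4).

(1, 4)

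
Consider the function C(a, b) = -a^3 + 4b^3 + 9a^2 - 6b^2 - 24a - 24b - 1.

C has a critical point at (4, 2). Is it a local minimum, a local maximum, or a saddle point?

The mixed partial ∂²C/∂a∂b is 0, so the Hessian at any point is diag(C_aa, C_bb) = diag(6(-a + 3), 12(2b - 1)).
At (4, 2): H = diag(-6, 36).
The eigenvalues have opposite signs, so H is indefinite: a saddle point.

saddle point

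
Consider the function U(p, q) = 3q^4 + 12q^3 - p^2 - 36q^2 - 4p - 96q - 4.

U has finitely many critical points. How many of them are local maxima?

U separates as a function of p plus a function of q, so ∇U=0 decouples.
∂U/∂p = -2(p + 2) = 0 at p ∈ {-2}; ∂U/∂q = 12(q - 2)(q + 1)(q + 4) = 0 at q ∈ {-4, -1, 2}.
The Hessian is diagonal: diag(U_pp, U_qq). Second derivatives: U_pp(-2)=-2; U_qq(-4)=216, U_qq(-1)=-108, U_qq(2)=216.
Local maxima occur where both diagonal entries negative: (-2, -1). Count: 1.

1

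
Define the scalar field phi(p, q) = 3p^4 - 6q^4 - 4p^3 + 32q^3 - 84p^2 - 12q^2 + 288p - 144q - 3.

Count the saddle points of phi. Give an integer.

phi separates as a function of p plus a function of q, so ∇phi=0 decouples.
∂phi/∂p = 12(p - 3)(p - 2)(p + 4) = 0 at p ∈ {-4, 2, 3}; ∂phi/∂q = -24(q - 3)(q - 2)(q + 1) = 0 at q ∈ {-1, 2, 3}.
The Hessian is diagonal: diag(phi_pp, phi_qq). Second derivatives: phi_pp(-4)=504, phi_pp(2)=-72, phi_pp(3)=84; phi_qq(-1)=-288, phi_qq(2)=72, phi_qq(3)=-96.
Saddle points occur where the two diagonal entries have opposite signs: (-4, -1), (-4, 3), (2, 2), (3, -1), (3, 3). Count: 5.

5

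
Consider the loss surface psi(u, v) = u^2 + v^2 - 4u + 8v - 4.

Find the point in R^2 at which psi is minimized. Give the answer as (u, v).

(2, -4)

psi(u,v) separates as P(u) + Q(v) − 4, so its minimum is min P + min Q − 4.
P'(u) = 2u - 4 vanishes at u ∈ {2}; Q'(v) = 2v + 8 vanishes at v ∈ {-4}.
Local minima of P (where P''>0): P(2)=-4. Local minima of Q: Q(-4)=-16.
So the global minimum of psi is P(2) + Q(-4) − 4 = -4 − 16 − 4 = -24, attained at (2, -4).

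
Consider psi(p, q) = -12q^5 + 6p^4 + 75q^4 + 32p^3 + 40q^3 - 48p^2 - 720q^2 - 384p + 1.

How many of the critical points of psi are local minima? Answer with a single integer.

4

psi separates as a function of p plus a function of q, so ∇psi=0 decouples.
∂psi/∂p = 24(p - 2)(p + 2)(p + 4) = 0 at p ∈ {-4, -2, 2}; ∂psi/∂q = -60q(q - 4)(q - 3)(q + 2) = 0 at q ∈ {-2, 0, 3, 4}.
The Hessian is diagonal: diag(psi_pp, psi_qq). Second derivatives: psi_pp(-4)=288, psi_pp(-2)=-192, psi_pp(2)=576; psi_qq(-2)=3600, psi_qq(0)=-1440, psi_qq(3)=900, psi_qq(4)=-1440.
Local minima occur where both diagonal entries positive: (-4, -2), (-4, 3), (2, -2), (2, 3). Count: 4.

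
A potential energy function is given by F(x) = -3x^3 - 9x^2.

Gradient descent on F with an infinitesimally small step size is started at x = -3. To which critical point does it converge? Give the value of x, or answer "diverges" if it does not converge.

-2

F'(x) = -9x(x + 2), so F'(-3) = -27.
Gradient descent moves in the -F' direction, i.e. x is increasing.
The nearest critical point in that direction is x = -2, where F'' = 18 > 0 (a local minimum). The iterate converges there.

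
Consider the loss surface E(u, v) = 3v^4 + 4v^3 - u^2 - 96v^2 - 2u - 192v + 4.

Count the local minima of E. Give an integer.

E separates as a function of u plus a function of v, so ∇E=0 decouples.
∂E/∂u = -2(u + 1) = 0 at u ∈ {-1}; ∂E/∂v = 12(v - 4)(v + 1)(v + 4) = 0 at v ∈ {-4, -1, 4}.
The Hessian is diagonal: diag(E_uu, E_vv). Second derivatives: E_uu(-1)=-2; E_vv(-4)=288, E_vv(-1)=-180, E_vv(4)=480.
Local minima occur where both diagonal entries positive: none. Count: 0.

0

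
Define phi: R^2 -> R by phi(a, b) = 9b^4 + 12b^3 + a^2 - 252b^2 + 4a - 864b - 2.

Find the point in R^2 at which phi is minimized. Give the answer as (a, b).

phi(a,b) separates as P(a) + Q(b) − 2, so its minimum is min P + min Q − 2.
P'(a) = 2a + 4 vanishes at a ∈ {-2}; Q'(b) = 36(b - 4)(b + 2)(b + 3) vanishes at b ∈ {-3, -2, 4}.
Local minima of P (where P''>0): P(-2)=-4. Local minima of Q: Q(-3)=729, Q(4)=-4416.
So the global minimum of phi is P(-2) + Q(4) − 2 = -4 − 4416 − 2 = -4422, attained at (-2, 4).

(-2, 4)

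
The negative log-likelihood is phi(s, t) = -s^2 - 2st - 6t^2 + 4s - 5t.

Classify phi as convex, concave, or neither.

concave

phi is quadratic, so its Hessian is the constant matrix H = [[-2, -2], [-2, -12]].
det(H) = 20, tr(H) = -14.
det(H) > 0 and tr(H) < 0, so H is negative definite everywhere: concave.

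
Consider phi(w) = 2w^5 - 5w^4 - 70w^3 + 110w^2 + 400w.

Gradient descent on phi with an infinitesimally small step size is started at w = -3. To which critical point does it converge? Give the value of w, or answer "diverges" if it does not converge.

phi'(w) = 10(w - 5)(w - 2)(w + 1)(w + 4), so phi'(-3) = -800.
Gradient descent moves in the -phi' direction, i.e. w is increasing.
The nearest critical point in that direction is w = -1, where phi'' = 540 > 0 (a local minimum). The iterate converges there.

-1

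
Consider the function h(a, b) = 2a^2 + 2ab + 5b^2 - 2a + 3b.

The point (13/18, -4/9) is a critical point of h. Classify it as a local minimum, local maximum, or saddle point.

The Hessian of h is constant: H = [[4, 2], [2, 10]].
det(H) = 4·10 − 2² = 36.
det(H) > 0 and tr(H) = 14 > 0, so H is positive definite and the point is a local minimum.

local minimum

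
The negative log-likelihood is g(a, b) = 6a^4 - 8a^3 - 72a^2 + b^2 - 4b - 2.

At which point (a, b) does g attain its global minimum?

g(a,b) separates as P(a) + Q(b) − 2, so its minimum is min P + min Q − 2.
P'(a) = 24a(a - 3)(a + 2) vanishes at a ∈ {-2, 0, 3}; Q'(b) = 2b - 4 vanishes at b ∈ {2}.
Local minima of P (where P''>0): P(-2)=-128, P(3)=-378. Local minima of Q: Q(2)=-4.
So the global minimum of g is P(3) + Q(2) − 2 = -378 − 4 − 2 = -384, attained at (3, 2).

(3, 2)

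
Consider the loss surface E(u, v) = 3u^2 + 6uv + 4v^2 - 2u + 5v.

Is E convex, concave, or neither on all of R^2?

E is quadratic, so its Hessian is the constant matrix H = [[6, 6], [6, 8]].
det(H) = 12, tr(H) = 14.
det(H) > 0 and tr(H) > 0, so H is positive definite everywhere: convex.

convex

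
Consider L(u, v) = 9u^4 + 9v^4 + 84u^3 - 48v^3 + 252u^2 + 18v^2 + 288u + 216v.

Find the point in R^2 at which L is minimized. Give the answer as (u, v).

L(u,v) separates as P(u) + Q(v), so its minimum is min P + min Q.
P'(u) = 36(u + 1)(u + 2)(u + 4) vanishes at u ∈ {-4, -2, -1}; Q'(v) = 36(v - 3)(v - 2)(v + 1) vanishes at v ∈ {-1, 2, 3}.
Local minima of P (where P''>0): P(-4)=-192, P(-1)=-111. Local minima of Q: Q(-1)=-141, Q(3)=243.
So the global minimum of L is P(-4) + Q(-1) = -192 − 141 = -333, attained at (-4, -1).

(-4, -1)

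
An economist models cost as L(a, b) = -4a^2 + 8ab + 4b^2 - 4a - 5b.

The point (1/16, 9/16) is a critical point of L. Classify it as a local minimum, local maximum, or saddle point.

saddle point

The Hessian of L is constant: H = [[-8, 8], [8, 8]].
det(H) = (-8)·8 − 8² = -128.
Since det(H) < 0, H is indefinite and the critical point is a saddle point.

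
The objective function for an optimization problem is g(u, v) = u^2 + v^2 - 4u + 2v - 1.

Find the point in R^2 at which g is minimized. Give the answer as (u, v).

(2, -1)

g(u,v) separates as P(u) + Q(v) − 1, so its minimum is min P + min Q − 1.
P'(u) = 2u - 4 vanishes at u ∈ {2}; Q'(v) = 2v + 2 vanishes at v ∈ {-1}.
Local minima of P (where P''>0): P(2)=-4. Local minima of Q: Q(-1)=-1.
So the global minimum of g is P(2) + Q(-1) − 1 = -4 − 1 − 1 = -6, attained at (2, -1).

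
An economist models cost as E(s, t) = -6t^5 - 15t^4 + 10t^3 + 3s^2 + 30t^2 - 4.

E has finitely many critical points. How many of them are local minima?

2

E separates as a function of s plus a function of t, so ∇E=0 decouples.
∂E/∂s = 6s = 0 at s ∈ {0}; ∂E/∂t = -30t(t - 1)(t + 1)(t + 2) = 0 at t ∈ {-2, -1, 0, 1}.
The Hessian is diagonal: diag(E_ss, E_tt). Second derivatives: E_ss(0)=6; E_tt(-2)=180, E_tt(-1)=-60, E_tt(0)=60, E_tt(1)=-180.
Local minima occur where both diagonal entries positive: (0, -2), (0, 0). Count: 2.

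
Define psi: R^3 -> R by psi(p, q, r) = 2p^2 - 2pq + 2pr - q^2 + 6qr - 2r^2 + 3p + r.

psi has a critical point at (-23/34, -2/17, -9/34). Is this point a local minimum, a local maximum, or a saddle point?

The Hessian is constant: H = [[4, -2, 2], [-2, -2, 6], [2, 6, -4]].
Leading principal minors: Δ₁ = 4, Δ₂ = -12, Δ₃ = -136.
The minors fit neither the all-positive nor the alternating-sign pattern, so H is indefinite: a saddle point.

saddle point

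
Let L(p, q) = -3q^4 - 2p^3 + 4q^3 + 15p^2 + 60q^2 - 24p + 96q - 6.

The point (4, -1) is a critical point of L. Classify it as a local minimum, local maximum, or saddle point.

The mixed partial ∂²L/∂p∂q is 0, so the Hessian at any point is diag(L_pp, L_qq) = diag(6(-2p + 5), 12(-3q^2 + 2q + 10)).
At (4, -1): H = diag(-18, 60).
The eigenvalues have opposite signs, so H is indefinite: a saddle point.

saddle point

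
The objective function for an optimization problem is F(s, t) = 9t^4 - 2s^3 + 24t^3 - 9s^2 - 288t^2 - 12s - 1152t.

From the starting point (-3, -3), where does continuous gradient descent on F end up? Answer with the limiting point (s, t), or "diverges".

F is separable, so gradient descent decouples: s follows -∂F/∂s, t follows -∂F/∂t.
∂F/∂s = -6(s + 1)(s + 2); at s=-3 this is -12, so s increases.
∂F/∂t = 36(t - 4)(t + 2)(t + 4); at t=-3 this is 252, so t decreases.
s converges to its nearest critical value -2 (a local min of the s-part); t converges to -4. The iterate converges to (-2, -4).

(-2, -4)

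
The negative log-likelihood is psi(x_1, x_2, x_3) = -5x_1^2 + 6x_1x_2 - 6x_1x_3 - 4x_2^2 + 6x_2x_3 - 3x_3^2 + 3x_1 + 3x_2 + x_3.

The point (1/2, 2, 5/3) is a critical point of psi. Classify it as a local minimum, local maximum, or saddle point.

local maximum

The Hessian is constant: H = [[-10, 6, -6], [6, -8, 6], [-6, 6, -6]].
Leading principal minors: Δ₁ = -10, Δ₂ = 44, Δ₃ = -48.
The minors alternate sign starting negative (−, +, −), so H is negative definite: a local maximum.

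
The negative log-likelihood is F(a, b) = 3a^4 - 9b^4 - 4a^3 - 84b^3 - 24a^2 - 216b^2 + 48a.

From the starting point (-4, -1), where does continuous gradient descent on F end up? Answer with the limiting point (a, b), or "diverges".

(-2, -3)

F is separable, so gradient descent decouples: a follows -∂F/∂a, b follows -∂F/∂b.
∂F/∂a = 12(a - 2)(a - 1)(a + 2); at a=-4 this is -720, so a increases.
∂F/∂b = -36b(b + 3)(b + 4); at b=-1 this is 216, so b decreases.
a converges to its nearest critical value -2 (a local min of the a-part); b converges to -3. The iterate converges to (-2, -3).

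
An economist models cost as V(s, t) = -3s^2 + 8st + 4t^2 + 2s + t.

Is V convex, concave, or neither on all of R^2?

V is quadratic, so its Hessian is the constant matrix H = [[-6, 8], [8, 8]].
det(H) = -112, tr(H) = 2.
det(H) < 0, so H is indefinite: neither convex nor concave.

neither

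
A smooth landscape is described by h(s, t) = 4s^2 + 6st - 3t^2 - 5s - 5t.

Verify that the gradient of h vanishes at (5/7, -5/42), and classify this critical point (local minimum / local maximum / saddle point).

saddle point

∇h = (8s + 6t - 5, 6s - 6t - 5); substituting (5/7, -5/42) gives ∇h = (0, 0), so (5/7, -5/42) is indeed a critical point.
The Hessian of h is constant: H = [[8, 6], [6, -6]].
det(H) = 8·(-6) − 6² = -84.
Since det(H) < 0, H is indefinite and the critical point is a saddle point.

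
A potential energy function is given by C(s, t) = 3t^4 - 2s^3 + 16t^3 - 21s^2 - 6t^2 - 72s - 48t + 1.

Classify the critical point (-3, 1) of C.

saddle point

The mixed partial ∂²C/∂s∂t is 0, so the Hessian at any point is diag(C_ss, C_tt) = diag(-6(2s + 7), 12(3t^2 + 8t - 1)).
At (-3, 1): H = diag(-6, 120).
The eigenvalues have opposite signs, so H is indefinite: a saddle point.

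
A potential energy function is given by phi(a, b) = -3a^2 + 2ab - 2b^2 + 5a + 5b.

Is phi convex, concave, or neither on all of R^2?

phi is quadratic, so its Hessian is the constant matrix H = [[-6, 2], [2, -4]].
det(H) = 20, tr(H) = -10.
det(H) > 0 and tr(H) < 0, so H is negative definite everywhere: concave.

concave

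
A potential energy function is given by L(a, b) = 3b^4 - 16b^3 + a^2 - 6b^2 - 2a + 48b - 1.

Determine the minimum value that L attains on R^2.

-162

L(a,b) separates as P(a) + Q(b) − 1, so its minimum is min P + min Q − 1.
P'(a) = 2a - 2 vanishes at a ∈ {1}; Q'(b) = 12(b - 4)(b - 1)(b + 1) vanishes at b ∈ {-1, 1, 4}.
Local minima of P (where P''>0): P(1)=-1. Local minima of Q: Q(-1)=-35, Q(4)=-160.
So the global minimum of L is P(1) + Q(4) − 1 = -1 − 160 − 1 = -162, attained at (1, 4).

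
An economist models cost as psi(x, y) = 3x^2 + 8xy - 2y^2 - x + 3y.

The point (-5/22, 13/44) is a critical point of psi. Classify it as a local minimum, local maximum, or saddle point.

saddle point

The Hessian of psi is constant: H = [[6, 8], [8, -4]].
det(H) = 6·(-4) − 8² = -88.
Since det(H) < 0, H is indefinite and the critical point is a saddle point.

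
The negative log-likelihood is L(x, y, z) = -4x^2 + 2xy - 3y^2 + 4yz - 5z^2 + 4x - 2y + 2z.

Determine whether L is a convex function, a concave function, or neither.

concave

L is quadratic, so its Hessian is the constant matrix H = [[-8, 2, 0], [2, -6, 4], [0, 4, -10]].
Leading principal minors: -8, 44, -312.
Signs alternate −, +, − ⇒ H ≺ 0 ⇒ concave.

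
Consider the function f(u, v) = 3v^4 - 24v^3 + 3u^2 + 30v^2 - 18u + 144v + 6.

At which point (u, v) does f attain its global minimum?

f(u,v) separates as P(u) + Q(v) + 6, so its minimum is min P + min Q + 6.
P'(u) = 6u - 18 vanishes at u ∈ {3}; Q'(v) = 12(v - 4)(v - 3)(v + 1) vanishes at v ∈ {-1, 3, 4}.
Local minima of P (where P''>0): P(3)=-27. Local minima of Q: Q(-1)=-87, Q(4)=288.
So the global minimum of f is P(3) + Q(-1) + 6 = -27 − 87 + 6 = -108, attained at (3, -1).

(3, -1)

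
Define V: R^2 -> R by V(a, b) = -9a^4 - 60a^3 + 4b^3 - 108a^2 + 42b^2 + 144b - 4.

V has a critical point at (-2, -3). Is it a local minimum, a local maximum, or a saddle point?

The mixed partial ∂²V/∂a∂b is 0, so the Hessian at any point is diag(V_aa, V_bb) = diag(-36(3a^2 + 10a + 6), 12(2b + 7)).
At (-2, -3): H = diag(72, 12).
Both eigenvalues are positive, so H is positive definite: a local minimum.

local minimum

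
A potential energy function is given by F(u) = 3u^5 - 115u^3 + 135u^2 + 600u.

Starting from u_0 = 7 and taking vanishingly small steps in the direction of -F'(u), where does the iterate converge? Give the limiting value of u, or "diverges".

F'(u) = 15(u - 4)(u - 2)(u + 1)(u + 5), so F'(7) = 21600.
Gradient descent moves in the -F' direction, i.e. u is decreasing.
The nearest critical point in that direction is u = 4, where F'' = 1350 > 0 (a local minimum). The iterate converges there.

4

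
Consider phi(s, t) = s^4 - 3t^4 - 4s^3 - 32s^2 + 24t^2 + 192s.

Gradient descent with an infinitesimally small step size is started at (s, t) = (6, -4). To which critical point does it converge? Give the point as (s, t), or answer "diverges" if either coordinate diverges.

diverges

phi is separable, so gradient descent decouples: s follows -∂phi/∂s, t follows -∂phi/∂t.
∂phi/∂s = 4(s - 4)(s - 3)(s + 4); at s=6 this is 240, so s decreases.
∂phi/∂t = -12t(t - 2)(t + 2); at t=-4 this is 576, so t decreases.
The t-coordinate has no critical point in that direction and runs off to infinity.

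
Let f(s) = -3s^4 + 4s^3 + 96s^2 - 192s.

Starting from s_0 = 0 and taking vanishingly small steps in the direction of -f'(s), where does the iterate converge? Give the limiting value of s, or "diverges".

f'(s) = -12(s - 4)(s - 1)(s + 4), so f'(0) = -192.
Gradient descent moves in the -f' direction, i.e. s is increasing.
The nearest critical point in that direction is s = 1, where f'' = 180 > 0 (a local minimum). The iterate converges there.

1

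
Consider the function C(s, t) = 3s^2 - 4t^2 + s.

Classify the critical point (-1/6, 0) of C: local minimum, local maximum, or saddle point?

saddle point

The Hessian of C is constant: H = [[6, 0], [0, -8]].
det(H) = 6·(-8) − 0² = -48.
Since det(H) < 0, H is indefinite and the critical point is a saddle point.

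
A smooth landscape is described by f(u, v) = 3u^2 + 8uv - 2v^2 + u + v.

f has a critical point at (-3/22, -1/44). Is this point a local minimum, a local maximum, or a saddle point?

The Hessian of f is constant: H = [[6, 8], [8, -4]].
det(H) = 6·(-4) − 8² = -88.
Since det(H) < 0, H is indefinite and the critical point is a saddle point.

saddle point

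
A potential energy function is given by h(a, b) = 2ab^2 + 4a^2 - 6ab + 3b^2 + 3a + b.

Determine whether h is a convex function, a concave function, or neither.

neither

The term 2ab^2 is cubic, so the Hessian is not constant.
∂²h/∂b² = 4a + 6, which takes both signs as a varies (negative for sufficiently negative a). A diagonal entry of the Hessian changing sign means the Hessian is neither positive- nor negative-semidefinite on all of R^2.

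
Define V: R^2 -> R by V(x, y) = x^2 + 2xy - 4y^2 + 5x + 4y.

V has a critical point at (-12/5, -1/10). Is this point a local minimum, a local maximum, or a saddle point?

saddle point

The Hessian of V is constant: H = [[2, 2], [2, -8]].
det(H) = 2·(-8) − 2² = -20.
Since det(H) < 0, H is indefinite and the critical point is a saddle point.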